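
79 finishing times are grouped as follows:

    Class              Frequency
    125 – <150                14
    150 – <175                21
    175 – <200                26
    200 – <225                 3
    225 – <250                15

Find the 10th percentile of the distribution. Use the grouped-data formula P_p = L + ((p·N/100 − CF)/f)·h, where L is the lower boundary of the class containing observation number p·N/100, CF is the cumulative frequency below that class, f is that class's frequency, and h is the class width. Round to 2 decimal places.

N = 79; target position k = 10/100 · 79 = 7.9.
Cumulative frequencies: 14, 35, 61, 64, 79.
Observation 7.9 falls in the class 125 – <150.
L = 125, CF = 0, f = 14, h = 25.
P10 = 125 + ((7.9 − 0)/14)·25 = 125 + 14.1071 = 139.107.

139.11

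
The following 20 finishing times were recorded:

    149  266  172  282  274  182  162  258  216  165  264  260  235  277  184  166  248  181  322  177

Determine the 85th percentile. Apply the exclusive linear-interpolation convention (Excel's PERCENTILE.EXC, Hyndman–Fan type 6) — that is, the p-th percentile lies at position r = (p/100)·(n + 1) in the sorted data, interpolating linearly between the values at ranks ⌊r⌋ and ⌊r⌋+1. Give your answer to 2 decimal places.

276.55

Sorted: 149, 162, 165, 166, 172, 177, 181, 182, 184, 216, 235, 248, 258, 260, 264, 266, 274, 277, 282, 322.
n = 20.
r = (85/100)·(20 + 1) = 17.85.
Rank 17 is 274 and rank 18 is 277.
Interpolate: 274 + 0.85·(277 − 274) = 274 + 0.85·3 = 276.55.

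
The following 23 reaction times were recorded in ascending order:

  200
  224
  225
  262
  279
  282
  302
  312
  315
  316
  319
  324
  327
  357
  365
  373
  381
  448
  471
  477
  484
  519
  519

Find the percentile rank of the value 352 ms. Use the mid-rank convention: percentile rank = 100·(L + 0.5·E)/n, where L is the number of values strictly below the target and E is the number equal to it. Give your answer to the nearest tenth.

56.5

Count below 352: L = 13; count equal: E = 0; n = 23.
Percentile rank = 100·(13 + 0.5·0)/23 = 100·13/23 = 56.52.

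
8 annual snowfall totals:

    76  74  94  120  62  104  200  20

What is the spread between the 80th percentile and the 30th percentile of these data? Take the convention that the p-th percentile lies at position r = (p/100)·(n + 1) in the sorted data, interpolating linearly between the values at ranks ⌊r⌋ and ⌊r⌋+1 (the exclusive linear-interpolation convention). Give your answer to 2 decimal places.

Sorted: 20, 62, 74, 76, 94, 104, 120, 200.
n = 8.
P30: r = 2.7; ranks 2–3 are 62, 74; interpolating gives 70.4.
P80: r = 7.2; ranks 7–8 are 120, 200; interpolating gives 136.
Difference: 136 − 70.4 = 65.6.

65.60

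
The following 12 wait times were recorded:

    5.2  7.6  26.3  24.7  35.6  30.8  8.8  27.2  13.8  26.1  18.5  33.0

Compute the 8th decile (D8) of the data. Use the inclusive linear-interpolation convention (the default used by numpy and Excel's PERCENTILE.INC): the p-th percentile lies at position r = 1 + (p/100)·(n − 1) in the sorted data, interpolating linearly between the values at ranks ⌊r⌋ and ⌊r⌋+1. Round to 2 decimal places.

Sorted: 5.2, 7.6, 8.8, 13.8, 18.5, 24.7, 26.1, 26.3, 27.2, 30.8, 33.0, 35.6.
n = 12.
r = 1 + (80/100)·(12 − 1) = 1 + 8.8 = 9.8.
Rank 9 is 27.2 and rank 10 is 30.8.
Interpolate: 27.2 + 0.8·(30.8 − 27.2) = 27.2 + 0.8·3.6 = 30.08.

30.08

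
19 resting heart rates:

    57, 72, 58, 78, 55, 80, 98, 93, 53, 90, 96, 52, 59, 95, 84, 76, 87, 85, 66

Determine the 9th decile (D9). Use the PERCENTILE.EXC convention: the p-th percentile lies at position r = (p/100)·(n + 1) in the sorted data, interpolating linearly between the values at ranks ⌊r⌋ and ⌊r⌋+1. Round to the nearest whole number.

Sorted: 52, 53, 55, 57, 58, 59, 66, 72, 76, 78, 80, 84, 85, 87, 90, 93, 95, 96, 98.
n = 19.
r = (90/100)·(19 + 1) = 18.
r is an integer, so P90 is the value at rank 18: 96.

96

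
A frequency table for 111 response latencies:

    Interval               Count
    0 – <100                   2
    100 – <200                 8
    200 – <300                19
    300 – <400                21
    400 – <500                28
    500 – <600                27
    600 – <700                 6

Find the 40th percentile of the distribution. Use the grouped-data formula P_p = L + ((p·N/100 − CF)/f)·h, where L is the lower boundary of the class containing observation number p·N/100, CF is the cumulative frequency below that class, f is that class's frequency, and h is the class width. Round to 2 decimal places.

373.33

N = 111; target position k = 40/100 · 111 = 44.4.
Cumulative frequencies: 2, 10, 29, 50, 78, 105, 111.
Observation 44.4 falls in the class 300 – <400.
L = 300, CF = 29, f = 21, h = 100.
P40 = 300 + ((44.4 − 29)/21)·100 = 300 + 73.3333 = 373.333.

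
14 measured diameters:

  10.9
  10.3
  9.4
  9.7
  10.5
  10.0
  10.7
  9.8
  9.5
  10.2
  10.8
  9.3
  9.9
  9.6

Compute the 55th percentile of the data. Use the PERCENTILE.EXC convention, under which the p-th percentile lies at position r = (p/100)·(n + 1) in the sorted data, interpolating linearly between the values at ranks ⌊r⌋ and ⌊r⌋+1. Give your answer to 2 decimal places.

10.05

Sorted: 9.3, 9.4, 9.5, 9.6, 9.7, 9.8, 9.9, 10.0, 10.2, 10.3, 10.5, 10.7, 10.8, 10.9.
n = 14.
r = (55/100)·(14 + 1) = 8.25.
Rank 8 is 10.0 and rank 9 is 10.2.
Interpolate: 10.0 + 0.25·(10.2 − 10.0) = 10.0 + 0.25·0.2 = 10.05.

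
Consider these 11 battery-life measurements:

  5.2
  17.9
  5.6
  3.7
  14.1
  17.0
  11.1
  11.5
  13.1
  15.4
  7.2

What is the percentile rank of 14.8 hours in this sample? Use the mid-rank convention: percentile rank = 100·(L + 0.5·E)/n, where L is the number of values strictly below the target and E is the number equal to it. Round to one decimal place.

72.7

Sorted: 3.7, 5.2, 5.6, 7.2, 11.1, 11.5, 13.1, 14.1, 15.4, 17.0, 17.9.
Count below 14.8: L = 8; count equal: E = 0; n = 11.
Percentile rank = 100·(8 + 0.5·0)/11 = 100·8/11 = 72.73.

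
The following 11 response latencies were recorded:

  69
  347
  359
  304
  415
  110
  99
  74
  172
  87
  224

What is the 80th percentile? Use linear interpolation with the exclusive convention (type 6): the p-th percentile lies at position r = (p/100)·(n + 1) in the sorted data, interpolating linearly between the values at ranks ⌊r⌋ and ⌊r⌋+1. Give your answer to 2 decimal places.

354.20

Sorted: 69, 74, 87, 99, 110, 172, 224, 304, 347, 359, 415.
n = 11.
r = (80/100)·(11 + 1) = 9.6.
Rank 9 is 347 and rank 10 is 359.
Interpolate: 347 + 0.6·(359 − 347) = 347 + 0.6·12 = 354.2.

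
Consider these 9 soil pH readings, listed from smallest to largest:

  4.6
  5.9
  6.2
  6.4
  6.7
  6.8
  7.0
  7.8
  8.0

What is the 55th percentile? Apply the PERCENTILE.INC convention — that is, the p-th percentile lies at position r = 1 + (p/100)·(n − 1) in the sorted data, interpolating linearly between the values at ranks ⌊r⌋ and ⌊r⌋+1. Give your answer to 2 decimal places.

n = 9.
r = 1 + (55/100)·(9 − 1) = 1 + 4.4 = 5.4.
Rank 5 is 6.7 and rank 6 is 6.8.
Interpolate: 6.7 + 0.4·(6.8 − 6.7) = 6.7 + 0.4·0.1 = 6.74.

6.74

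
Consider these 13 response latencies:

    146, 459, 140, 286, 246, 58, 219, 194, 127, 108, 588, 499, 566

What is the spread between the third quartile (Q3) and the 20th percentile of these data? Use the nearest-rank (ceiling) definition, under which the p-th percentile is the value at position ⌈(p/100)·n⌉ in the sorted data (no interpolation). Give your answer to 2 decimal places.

332.00

Sorted: 58, 108, 127, 140, 146, 194, 219, 246, 286, 459, 499, 566, 588.
n = 13.
P20: rank ⌈20/100·13⌉ = 3 → 127.
P75: rank ⌈75/100·13⌉ = 10 → 459.
Difference: 459 − 127 = 332.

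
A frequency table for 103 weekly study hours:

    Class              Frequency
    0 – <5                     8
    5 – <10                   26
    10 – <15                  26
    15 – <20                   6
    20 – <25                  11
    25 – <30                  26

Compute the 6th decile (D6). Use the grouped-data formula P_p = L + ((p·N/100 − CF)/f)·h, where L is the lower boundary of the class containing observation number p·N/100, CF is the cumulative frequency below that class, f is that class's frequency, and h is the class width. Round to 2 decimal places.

16.50

N = 103; target position k = 60/100 · 103 = 61.8.
Cumulative frequencies: 8, 34, 60, 66, 77, 103.
Observation 61.8 falls in the class 15 – <20.
L = 15, CF = 60, f = 6, h = 5.
P60 = 15 + ((61.8 − 60)/6)·5 = 15 + 1.5 = 16.5.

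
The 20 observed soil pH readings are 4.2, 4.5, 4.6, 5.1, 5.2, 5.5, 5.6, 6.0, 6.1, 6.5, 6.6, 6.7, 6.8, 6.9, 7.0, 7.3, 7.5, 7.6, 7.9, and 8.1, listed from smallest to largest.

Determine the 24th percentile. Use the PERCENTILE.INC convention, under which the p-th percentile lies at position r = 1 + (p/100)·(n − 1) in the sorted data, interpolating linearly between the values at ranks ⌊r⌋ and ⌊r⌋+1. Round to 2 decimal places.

5.37

n = 20.
r = 1 + (24/100)·(20 − 1) = 1 + 4.56 = 5.56.
Rank 5 is 5.2 and rank 6 is 5.5.
Interpolate: 5.2 + 0.56·(5.5 − 5.2) = 5.2 + 0.56·0.3 = 5.368.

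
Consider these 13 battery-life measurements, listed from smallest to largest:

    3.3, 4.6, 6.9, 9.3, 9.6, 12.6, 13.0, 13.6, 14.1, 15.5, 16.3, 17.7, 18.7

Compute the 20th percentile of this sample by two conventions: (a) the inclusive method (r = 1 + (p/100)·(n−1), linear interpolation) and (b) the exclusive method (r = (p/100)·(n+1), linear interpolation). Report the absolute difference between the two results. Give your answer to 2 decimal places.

n = 13.
(a) r = 3.4; between ranks 3 (6.9) and 4 (9.3): 7.86.
(b) r = 2.8; between ranks 2 (4.6) and 3 (6.9): 6.44.
|7.86 − 6.44| = 1.42.

1.42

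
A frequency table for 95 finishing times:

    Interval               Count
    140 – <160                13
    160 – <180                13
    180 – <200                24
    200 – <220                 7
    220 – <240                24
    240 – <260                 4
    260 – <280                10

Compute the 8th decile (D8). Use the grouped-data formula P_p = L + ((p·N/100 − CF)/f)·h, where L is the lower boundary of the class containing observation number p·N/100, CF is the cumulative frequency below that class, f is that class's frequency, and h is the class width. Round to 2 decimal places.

N = 95; target position k = 80/100 · 95 = 76.
Cumulative frequencies: 13, 26, 50, 57, 81, 85, 95.
Observation 76 falls in the class 220 – <240.
L = 220, CF = 57, f = 24, h = 20.
P80 = 220 + ((76 − 57)/24)·20 = 220 + 15.8333 = 235.833.

235.83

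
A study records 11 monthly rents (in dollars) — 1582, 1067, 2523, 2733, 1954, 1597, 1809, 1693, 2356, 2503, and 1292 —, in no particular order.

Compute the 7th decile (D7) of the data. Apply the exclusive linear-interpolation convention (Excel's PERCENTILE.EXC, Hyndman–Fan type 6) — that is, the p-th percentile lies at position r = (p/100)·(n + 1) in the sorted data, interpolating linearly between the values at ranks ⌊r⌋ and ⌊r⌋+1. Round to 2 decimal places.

2414.80

Sorted: 1067, 1292, 1582, 1597, 1693, 1809, 1954, 2356, 2503, 2523, 2733.
n = 11.
r = (70/100)·(11 + 1) = 8.4.
Rank 8 is 2356 and rank 9 is 2503.
Interpolate: 2356 + 0.4·(2503 − 2356) = 2356 + 0.4·147 = 2414.8.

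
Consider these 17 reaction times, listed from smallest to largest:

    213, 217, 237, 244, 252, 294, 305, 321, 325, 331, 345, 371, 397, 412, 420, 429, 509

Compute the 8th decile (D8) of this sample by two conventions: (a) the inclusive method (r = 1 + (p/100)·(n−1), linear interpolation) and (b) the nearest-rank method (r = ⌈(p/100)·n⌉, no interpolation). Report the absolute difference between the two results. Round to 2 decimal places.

3.00

n = 17.
(a) r = 13.8; between ranks 13 (397) and 14 (412): 409.
(b) the nearest-rank method: rank 14 → 412.
|409 − 412| = 3.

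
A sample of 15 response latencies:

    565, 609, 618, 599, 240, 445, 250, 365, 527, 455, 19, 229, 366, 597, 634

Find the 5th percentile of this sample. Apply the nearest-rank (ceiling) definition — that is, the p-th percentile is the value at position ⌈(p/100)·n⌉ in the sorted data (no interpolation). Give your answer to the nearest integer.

19

Sorted: 19, 229, 240, 250, 365, 366, 445, 455, 527, 565, 597, 599, 609, 618, 634.
n = 15.
Position = ⌈5/100 · 15⌉ = ⌈0.75⌉ = 1.
The value at rank 1 is 19.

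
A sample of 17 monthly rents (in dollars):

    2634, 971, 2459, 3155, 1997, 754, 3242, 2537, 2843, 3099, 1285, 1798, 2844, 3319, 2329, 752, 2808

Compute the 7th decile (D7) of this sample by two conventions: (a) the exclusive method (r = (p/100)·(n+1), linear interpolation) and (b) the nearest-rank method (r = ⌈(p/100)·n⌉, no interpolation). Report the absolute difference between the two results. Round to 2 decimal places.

Sorted: 752, 754, 971, 1285, 1798, 1997, 2329, 2459, 2537, 2634, 2808, 2843, 2844, 3099, 3155, 3242, 3319.
n = 17.
(a) r = 12.6; between ranks 12 (2843) and 13 (2844): 2843.6.
(b) the nearest-rank method: rank 12 → 2843.
|2843.6 − 2843| = 0.6.

0.60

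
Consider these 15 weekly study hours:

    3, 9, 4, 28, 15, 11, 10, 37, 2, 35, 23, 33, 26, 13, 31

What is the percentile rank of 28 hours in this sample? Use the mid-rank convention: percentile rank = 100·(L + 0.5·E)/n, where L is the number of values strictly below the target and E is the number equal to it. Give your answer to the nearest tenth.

Sorted: 2, 3, 4, 9, 10, 11, 13, 15, 23, 26, 28, 31, 33, 35, 37.
Count below 28: L = 10; count equal: E = 1; n = 15.
Percentile rank = 100·(10 + 0.5·1)/15 = 100·10.5/15 = 70.

70.0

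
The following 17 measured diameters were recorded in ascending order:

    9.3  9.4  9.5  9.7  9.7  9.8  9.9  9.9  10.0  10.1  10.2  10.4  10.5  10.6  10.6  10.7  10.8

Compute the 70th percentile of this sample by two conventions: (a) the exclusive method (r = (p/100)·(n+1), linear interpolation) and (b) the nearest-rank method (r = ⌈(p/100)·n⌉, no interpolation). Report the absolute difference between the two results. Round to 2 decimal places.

n = 17.
(a) r = 12.6; between ranks 12 (10.4) and 13 (10.5): 10.46.
(b) the nearest-rank method: rank 12 → 10.4.
|10.46 − 10.4| = 0.06.

0.06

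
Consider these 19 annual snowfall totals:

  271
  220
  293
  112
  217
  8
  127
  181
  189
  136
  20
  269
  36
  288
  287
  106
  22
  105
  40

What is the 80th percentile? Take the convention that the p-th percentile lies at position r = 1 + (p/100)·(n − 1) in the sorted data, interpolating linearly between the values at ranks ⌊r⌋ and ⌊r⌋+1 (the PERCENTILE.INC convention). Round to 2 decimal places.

269.80

Sorted: 8, 20, 22, 36, 40, 105, 106, 112, 127, 136, 181, 189, 217, 220, 269, 271, 287, 288, 293.
n = 19.
r = 1 + (80/100)·(19 − 1) = 1 + 14.4 = 15.4.
Rank 15 is 269 and rank 16 is 271.
Interpolate: 269 + 0.4·(271 − 269) = 269 + 0.4·2 = 269.8.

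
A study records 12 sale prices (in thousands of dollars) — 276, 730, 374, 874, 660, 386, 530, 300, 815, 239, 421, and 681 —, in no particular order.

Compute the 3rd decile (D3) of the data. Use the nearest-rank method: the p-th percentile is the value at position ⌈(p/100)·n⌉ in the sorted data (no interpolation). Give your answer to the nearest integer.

374

Sorted: 239, 276, 300, 374, 386, 421, 530, 660, 681, 730, 815, 874.
n = 12.
Position = ⌈30/100 · 12⌉ = ⌈3.6⌉ = 4.
The value at rank 4 is 374.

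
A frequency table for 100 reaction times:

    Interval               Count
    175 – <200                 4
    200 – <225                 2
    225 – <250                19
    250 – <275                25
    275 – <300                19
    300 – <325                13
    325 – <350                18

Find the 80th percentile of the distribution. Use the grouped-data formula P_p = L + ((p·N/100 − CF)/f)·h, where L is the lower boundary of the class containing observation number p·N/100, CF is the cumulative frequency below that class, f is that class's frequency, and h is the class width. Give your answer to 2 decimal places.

N = 100; target position k = 80/100 · 100 = 80.
Cumulative frequencies: 4, 6, 25, 50, 69, 82, 100.
Observation 80 falls in the class 300 – <325.
L = 300, CF = 69, f = 13, h = 25.
P80 = 300 + ((80 − 69)/13)·25 = 300 + 21.1538 = 321.154.

321.15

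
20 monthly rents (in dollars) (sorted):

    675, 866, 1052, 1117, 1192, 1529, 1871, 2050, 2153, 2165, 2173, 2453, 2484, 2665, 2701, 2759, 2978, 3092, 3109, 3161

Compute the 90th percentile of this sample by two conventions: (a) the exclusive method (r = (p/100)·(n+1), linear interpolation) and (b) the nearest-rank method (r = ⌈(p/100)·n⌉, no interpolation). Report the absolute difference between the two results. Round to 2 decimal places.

15.30

n = 20.
(a) r = 18.9; between ranks 18 (3092) and 19 (3109): 3107.3.
(b) the nearest-rank method: rank 18 → 3092.
|3107.3 − 3092| = 15.3.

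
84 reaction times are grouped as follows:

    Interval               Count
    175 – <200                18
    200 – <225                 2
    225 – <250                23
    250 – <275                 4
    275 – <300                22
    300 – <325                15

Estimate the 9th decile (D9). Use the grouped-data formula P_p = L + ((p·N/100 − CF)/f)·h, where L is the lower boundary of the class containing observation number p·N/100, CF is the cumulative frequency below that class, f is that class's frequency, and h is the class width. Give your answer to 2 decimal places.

311.00

N = 84; target position k = 90/100 · 84 = 75.6.
Cumulative frequencies: 18, 20, 43, 47, 69, 84.
Observation 75.6 falls in the class 300 – <325.
L = 300, CF = 69, f = 15, h = 25.
P90 = 300 + ((75.6 − 69)/15)·25 = 300 + 11 = 311.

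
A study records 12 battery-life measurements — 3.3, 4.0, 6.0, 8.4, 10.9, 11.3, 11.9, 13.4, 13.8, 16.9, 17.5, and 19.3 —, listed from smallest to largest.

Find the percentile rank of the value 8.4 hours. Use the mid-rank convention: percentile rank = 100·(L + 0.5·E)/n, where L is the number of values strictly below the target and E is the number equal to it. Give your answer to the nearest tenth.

29.2

Count below 8.4: L = 3; count equal: E = 1; n = 12.
Percentile rank = 100·(3 + 0.5·1)/12 = 100·3.5/12 = 29.17.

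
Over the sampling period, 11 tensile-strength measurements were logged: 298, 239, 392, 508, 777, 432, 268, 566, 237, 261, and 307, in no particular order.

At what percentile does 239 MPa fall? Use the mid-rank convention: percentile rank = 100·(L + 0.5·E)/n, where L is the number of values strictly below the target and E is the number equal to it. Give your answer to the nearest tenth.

13.6

Sorted: 237, 239, 261, 268, 298, 307, 392, 432, 508, 566, 777.
Count below 239: L = 1; count equal: E = 1; n = 11.
Percentile rank = 100·(1 + 0.5·1)/11 = 100·1.5/11 = 13.64.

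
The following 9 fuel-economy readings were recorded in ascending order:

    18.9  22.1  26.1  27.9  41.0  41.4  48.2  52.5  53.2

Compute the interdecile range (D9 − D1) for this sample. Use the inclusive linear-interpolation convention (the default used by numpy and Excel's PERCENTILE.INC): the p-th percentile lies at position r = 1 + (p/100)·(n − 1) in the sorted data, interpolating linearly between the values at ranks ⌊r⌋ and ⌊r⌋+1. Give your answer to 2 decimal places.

31.18

n = 9.
P10: r = 1.8; ranks 1–2 are 18.9, 22.1; interpolating gives 21.46.
P90: r = 8.2; ranks 8–9 are 52.5, 53.2; interpolating gives 52.64.
Difference: 52.64 − 21.46 = 31.18.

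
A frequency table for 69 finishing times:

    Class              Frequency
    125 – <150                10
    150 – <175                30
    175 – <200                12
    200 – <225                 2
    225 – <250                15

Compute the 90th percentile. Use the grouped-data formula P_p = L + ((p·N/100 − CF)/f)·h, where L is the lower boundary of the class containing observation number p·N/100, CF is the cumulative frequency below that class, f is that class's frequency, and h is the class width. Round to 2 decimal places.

N = 69; target position k = 90/100 · 69 = 62.1.
Cumulative frequencies: 10, 40, 52, 54, 69.
Observation 62.1 falls in the class 225 – <250.
L = 225, CF = 54, f = 15, h = 25.
P90 = 225 + ((62.1 − 54)/15)·25 = 225 + 13.5 = 238.5.

238.50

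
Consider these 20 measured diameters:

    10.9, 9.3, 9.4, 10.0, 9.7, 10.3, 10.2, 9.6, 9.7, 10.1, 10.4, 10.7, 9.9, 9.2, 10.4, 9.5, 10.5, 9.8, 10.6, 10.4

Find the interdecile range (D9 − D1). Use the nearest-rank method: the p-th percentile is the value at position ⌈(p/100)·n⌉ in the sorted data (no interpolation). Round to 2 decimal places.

1.30

Sorted: 9.2, 9.3, 9.4, 9.5, 9.6, 9.7, 9.7, 9.8, 9.9, 10.0, 10.1, 10.2, 10.3, 10.4, 10.4, 10.4, 10.5, 10.6, 10.7, 10.9.
n = 20.
P10: rank ⌈10/100·20⌉ = 2 → 9.3.
P90: rank ⌈90/100·20⌉ = 18 → 10.6.
Difference: 10.6 − 9.3 = 1.3.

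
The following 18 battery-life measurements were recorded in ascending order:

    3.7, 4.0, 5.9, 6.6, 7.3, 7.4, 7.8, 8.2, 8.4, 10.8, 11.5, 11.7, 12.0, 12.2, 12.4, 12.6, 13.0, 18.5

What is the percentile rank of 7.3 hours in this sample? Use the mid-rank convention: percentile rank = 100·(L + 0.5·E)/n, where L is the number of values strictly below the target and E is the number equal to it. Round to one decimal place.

Count below 7.3: L = 4; count equal: E = 1; n = 18.
Percentile rank = 100·(4 + 0.5·1)/18 = 100·4.5/18 = 25.

25.0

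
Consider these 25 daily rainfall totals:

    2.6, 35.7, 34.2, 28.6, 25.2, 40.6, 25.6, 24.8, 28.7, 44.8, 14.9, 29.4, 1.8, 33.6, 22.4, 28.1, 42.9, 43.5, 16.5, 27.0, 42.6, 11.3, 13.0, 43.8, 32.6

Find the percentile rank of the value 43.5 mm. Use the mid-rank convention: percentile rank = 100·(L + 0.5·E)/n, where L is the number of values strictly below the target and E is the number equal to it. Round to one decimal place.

Sorted: 1.8, 2.6, 11.3, 13.0, 14.9, 16.5, 22.4, 24.8, 25.2, 25.6, 27.0, 28.1, 28.6, 28.7, 29.4, 32.6, 33.6, 34.2, 35.7, 40.6, 42.6, 42.9, 43.5, 43.8, 44.8.
Count below 43.5: L = 22; count equal: E = 1; n = 25.
Percentile rank = 100·(22 + 0.5·1)/25 = 100·22.5/25 = 90.

90.0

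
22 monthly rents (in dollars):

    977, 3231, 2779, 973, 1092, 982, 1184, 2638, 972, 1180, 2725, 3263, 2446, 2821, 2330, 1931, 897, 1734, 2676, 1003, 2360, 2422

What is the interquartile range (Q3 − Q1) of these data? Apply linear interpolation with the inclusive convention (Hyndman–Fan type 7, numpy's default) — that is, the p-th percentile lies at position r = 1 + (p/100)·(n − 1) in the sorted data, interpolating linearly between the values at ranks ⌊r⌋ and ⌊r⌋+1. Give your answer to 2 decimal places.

1641.25

Sorted: 897, 972, 973, 977, 982, 1003, 1092, 1180, 1184, 1734, 1931, 2330, 2360, 2422, 2446, 2638, 2676, 2725, 2779, 2821, 3231, 3263.
n = 22.
P25: r = 6.25; ranks 6–7 are 1003, 1092; interpolating gives 1025.25.
P75: r = 16.75; ranks 16–17 are 2638, 2676; interpolating gives 2666.5.
Difference: 2666.5 − 1025.25 = 1641.25.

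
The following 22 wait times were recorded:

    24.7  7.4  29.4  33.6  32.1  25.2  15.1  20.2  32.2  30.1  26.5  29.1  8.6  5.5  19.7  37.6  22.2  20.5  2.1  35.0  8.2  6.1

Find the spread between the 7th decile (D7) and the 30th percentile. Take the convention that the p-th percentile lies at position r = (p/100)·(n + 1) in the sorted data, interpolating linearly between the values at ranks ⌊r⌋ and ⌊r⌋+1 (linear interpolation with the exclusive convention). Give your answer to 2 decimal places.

Sorted: 2.1, 5.5, 6.1, 7.4, 8.2, 8.6, 15.1, 19.7, 20.2, 20.5, 22.2, 24.7, 25.2, 26.5, 29.1, 29.4, 30.1, 32.1, 32.2, 33.6, 35.0, 37.6.
n = 22.
P30: r = 6.9; ranks 6–7 are 8.6, 15.1; interpolating gives 14.45.
P70: r = 16.1; ranks 16–17 are 29.4, 30.1; interpolating gives 29.47.
Difference: 29.47 − 14.45 = 15.02.

15.02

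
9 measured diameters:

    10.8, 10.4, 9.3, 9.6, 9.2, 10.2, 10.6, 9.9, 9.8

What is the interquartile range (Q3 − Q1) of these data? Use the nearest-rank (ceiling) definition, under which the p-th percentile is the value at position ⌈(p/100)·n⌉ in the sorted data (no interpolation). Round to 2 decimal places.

0.80

Sorted: 9.2, 9.3, 9.6, 9.8, 9.9, 10.2, 10.4, 10.6, 10.8.
n = 9.
P25: rank ⌈25/100·9⌉ = 3 → 9.6.
P75: rank ⌈75/100·9⌉ = 7 → 10.4.
Difference: 10.4 − 9.6 = 0.8.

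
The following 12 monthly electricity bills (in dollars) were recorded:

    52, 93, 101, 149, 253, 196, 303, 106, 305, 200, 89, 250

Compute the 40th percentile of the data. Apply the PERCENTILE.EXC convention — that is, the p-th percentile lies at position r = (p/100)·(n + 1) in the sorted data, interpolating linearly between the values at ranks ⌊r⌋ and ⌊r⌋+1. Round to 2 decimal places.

114.60

Sorted: 52, 89, 93, 101, 106, 149, 196, 200, 250, 253, 303, 305.
n = 12.
r = (40/100)·(12 + 1) = 5.2.
Rank 5 is 106 and rank 6 is 149.
Interpolate: 106 + 0.2·(149 − 106) = 106 + 0.2·43 = 114.6.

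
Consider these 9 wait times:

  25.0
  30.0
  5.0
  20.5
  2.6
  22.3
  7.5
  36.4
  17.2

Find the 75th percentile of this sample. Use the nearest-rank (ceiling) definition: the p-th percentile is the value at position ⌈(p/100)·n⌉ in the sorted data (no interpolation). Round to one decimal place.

25.0

Sorted: 2.6, 5.0, 7.5, 17.2, 20.5, 22.3, 25.0, 30.0, 36.4.
n = 9.
Position = ⌈75/100 · 9⌉ = ⌈6.75⌉ = 7.
The value at rank 7 is 25.0.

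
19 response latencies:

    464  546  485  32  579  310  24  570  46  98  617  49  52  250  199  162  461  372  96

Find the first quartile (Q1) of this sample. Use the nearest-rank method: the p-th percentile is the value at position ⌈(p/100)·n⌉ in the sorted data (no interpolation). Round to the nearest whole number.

52

Sorted: 24, 32, 46, 49, 52, 96, 98, 162, 199, 250, 310, 372, 461, 464, 485, 546, 570, 579, 617.
n = 19.
Position = ⌈25/100 · 19⌉ = ⌈4.75⌉ = 5.
The value at rank 5 is 52.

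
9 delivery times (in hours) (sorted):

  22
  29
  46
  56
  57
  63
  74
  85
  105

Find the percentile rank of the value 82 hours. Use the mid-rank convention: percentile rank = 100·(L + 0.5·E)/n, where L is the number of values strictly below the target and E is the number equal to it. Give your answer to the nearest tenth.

Count below 82: L = 7; count equal: E = 0; n = 9.
Percentile rank = 100·(7 + 0.5·0)/9 = 100·7/9 = 77.78.

77.8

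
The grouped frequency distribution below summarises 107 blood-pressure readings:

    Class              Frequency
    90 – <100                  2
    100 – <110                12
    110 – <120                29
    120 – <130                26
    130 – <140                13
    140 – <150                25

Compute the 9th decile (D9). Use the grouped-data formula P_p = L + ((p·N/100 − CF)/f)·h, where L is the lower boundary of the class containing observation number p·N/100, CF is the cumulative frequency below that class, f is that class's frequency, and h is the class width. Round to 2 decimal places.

145.72

N = 107; target position k = 90/100 · 107 = 96.3.
Cumulative frequencies: 2, 14, 43, 69, 82, 107.
Observation 96.3 falls in the class 140 – <150.
L = 140, CF = 82, f = 25, h = 10.
P90 = 140 + ((96.3 − 82)/25)·10 = 140 + 5.72 = 145.72.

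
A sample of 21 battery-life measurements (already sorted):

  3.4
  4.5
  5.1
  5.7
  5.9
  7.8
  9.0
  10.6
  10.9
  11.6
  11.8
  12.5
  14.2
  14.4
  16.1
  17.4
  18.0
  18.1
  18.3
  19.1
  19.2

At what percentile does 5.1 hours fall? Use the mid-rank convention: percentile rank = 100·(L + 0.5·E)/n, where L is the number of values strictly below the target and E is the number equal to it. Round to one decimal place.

Count below 5.1: L = 2; count equal: E = 1; n = 21.
Percentile rank = 100·(2 + 0.5·1)/21 = 100·2.5/21 = 11.9.

11.9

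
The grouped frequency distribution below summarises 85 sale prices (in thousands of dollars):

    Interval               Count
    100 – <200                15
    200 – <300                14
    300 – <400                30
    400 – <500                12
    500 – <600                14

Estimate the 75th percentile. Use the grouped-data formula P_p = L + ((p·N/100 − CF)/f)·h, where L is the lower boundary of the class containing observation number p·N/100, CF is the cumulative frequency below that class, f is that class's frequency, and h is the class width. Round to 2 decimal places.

439.58

N = 85; target position k = 75/100 · 85 = 63.75.
Cumulative frequencies: 15, 29, 59, 71, 85.
Observation 63.75 falls in the class 400 – <500.
L = 400, CF = 59, f = 12, h = 100.
P75 = 400 + ((63.75 − 59)/12)·100 = 400 + 39.5833 = 439.583.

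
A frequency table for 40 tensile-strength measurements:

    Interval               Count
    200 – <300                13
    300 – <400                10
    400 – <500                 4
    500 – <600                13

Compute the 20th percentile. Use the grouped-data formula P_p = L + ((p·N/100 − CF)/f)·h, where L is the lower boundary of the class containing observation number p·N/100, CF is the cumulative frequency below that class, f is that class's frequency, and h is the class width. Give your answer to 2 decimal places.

261.54

N = 40; target position k = 20/100 · 40 = 8.
Cumulative frequencies: 13, 23, 27, 40.
Observation 8 falls in the class 200 – <300.
L = 200, CF = 0, f = 13, h = 100.
P20 = 200 + ((8 − 0)/13)·100 = 200 + 61.5385 = 261.538.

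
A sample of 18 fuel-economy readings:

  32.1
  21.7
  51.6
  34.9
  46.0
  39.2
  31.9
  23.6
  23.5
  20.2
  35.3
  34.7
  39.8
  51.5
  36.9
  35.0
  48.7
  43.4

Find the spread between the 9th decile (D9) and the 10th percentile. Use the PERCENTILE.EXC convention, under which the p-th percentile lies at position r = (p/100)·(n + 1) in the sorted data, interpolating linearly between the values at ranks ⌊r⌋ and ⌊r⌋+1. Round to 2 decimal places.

29.96

Sorted: 20.2, 21.7, 23.5, 23.6, 31.9, 32.1, 34.7, 34.9, 35.0, 35.3, 36.9, 39.2, 39.8, 43.4, 46.0, 48.7, 51.5, 51.6.
n = 18.
P10: r = 1.9; ranks 1–2 are 20.2, 21.7; interpolating gives 21.55.
P90: r = 17.1; ranks 17–18 are 51.5, 51.6; interpolating gives 51.51.
Difference: 51.51 − 21.55 = 29.96.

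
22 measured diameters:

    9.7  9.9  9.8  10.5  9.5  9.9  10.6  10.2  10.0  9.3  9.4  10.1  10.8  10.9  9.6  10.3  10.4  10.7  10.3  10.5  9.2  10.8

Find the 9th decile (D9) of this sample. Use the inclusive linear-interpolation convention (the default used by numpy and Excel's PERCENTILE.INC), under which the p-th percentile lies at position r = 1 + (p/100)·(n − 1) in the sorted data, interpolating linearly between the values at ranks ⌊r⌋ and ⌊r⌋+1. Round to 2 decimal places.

10.79

Sorted: 9.2, 9.3, 9.4, 9.5, 9.6, 9.7, 9.8, 9.9, 9.9, 10.0, 10.1, 10.2, 10.3, 10.3, 10.4, 10.5, 10.5, 10.6, 10.7, 10.8, 10.8, 10.9.
n = 22.
r = 1 + (90/100)·(22 − 1) = 1 + 18.9 = 19.9.
Rank 19 is 10.7 and rank 20 is 10.8.
Interpolate: 10.7 + 0.9·(10.8 − 10.7) = 10.7 + 0.9·0.1 = 10.79.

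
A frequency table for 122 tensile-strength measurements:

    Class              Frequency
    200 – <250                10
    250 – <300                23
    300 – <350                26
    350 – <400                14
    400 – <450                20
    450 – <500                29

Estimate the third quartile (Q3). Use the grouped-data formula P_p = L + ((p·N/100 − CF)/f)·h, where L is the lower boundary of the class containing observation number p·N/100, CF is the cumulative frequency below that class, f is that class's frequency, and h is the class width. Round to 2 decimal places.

446.25

N = 122; target position k = 75/100 · 122 = 91.5.
Cumulative frequencies: 10, 33, 59, 73, 93, 122.
Observation 91.5 falls in the class 400 – <450.
L = 400, CF = 73, f = 20, h = 50.
P75 = 400 + ((91.5 − 73)/20)·50 = 400 + 46.25 = 446.25.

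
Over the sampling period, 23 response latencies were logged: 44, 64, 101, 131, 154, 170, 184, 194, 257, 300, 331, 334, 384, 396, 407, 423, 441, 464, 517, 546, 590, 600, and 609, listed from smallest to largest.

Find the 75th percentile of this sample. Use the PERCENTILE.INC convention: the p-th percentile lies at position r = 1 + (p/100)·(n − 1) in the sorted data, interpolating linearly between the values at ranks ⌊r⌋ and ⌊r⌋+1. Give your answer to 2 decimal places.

n = 23.
r = 1 + (75/100)·(23 − 1) = 1 + 16.5 = 17.5.
Rank 17 is 441 and rank 18 is 464.
Interpolate: 441 + 0.5·(464 − 441) = 441 + 0.5·23 = 452.5.

452.50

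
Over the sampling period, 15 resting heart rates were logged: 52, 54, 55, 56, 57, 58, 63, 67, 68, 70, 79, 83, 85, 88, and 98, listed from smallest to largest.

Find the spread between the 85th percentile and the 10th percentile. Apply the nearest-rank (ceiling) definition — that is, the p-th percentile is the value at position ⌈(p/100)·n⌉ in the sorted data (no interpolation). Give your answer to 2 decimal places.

31.00

n = 15.
P10: rank ⌈10/100·15⌉ = 2 → 54.
P85: rank ⌈85/100·15⌉ = 13 → 85.
Difference: 85 − 54 = 31.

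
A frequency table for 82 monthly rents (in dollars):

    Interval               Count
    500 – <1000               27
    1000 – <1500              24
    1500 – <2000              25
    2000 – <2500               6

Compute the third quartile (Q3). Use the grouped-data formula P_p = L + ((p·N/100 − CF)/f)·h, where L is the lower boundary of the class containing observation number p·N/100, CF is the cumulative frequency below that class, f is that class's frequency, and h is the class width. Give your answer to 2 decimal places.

1710.00

N = 82; target position k = 75/100 · 82 = 61.5.
Cumulative frequencies: 27, 51, 76, 82.
Observation 61.5 falls in the class 1500 – <2000.
L = 1500, CF = 51, f = 25, h = 500.
P75 = 1500 + ((61.5 − 51)/25)·500 = 1500 + 210 = 1710.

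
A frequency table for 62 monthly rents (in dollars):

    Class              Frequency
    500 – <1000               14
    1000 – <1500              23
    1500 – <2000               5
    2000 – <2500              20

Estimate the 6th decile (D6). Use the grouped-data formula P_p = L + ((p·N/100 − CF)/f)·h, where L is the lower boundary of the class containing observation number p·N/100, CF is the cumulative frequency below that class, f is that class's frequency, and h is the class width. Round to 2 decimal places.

1520.00

N = 62; target position k = 60/100 · 62 = 37.2.
Cumulative frequencies: 14, 37, 42, 62.
Observation 37.2 falls in the class 1500 – <2000.
L = 1500, CF = 37, f = 5, h = 500.
P60 = 1500 + ((37.2 − 37)/5)·500 = 1500 + 20 = 1520.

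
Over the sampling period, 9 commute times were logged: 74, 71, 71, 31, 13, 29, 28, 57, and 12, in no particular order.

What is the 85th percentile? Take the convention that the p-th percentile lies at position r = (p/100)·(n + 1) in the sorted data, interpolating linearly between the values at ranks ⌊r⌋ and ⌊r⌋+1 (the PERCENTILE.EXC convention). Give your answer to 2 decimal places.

Sorted: 12, 13, 28, 29, 31, 57, 71, 71, 74.
n = 9.
r = (85/100)·(9 + 1) = 8.5.
Rank 8 is 71 and rank 9 is 74.
Interpolate: 71 + 0.5·(74 − 71) = 71 + 0.5·3 = 72.5.

72.50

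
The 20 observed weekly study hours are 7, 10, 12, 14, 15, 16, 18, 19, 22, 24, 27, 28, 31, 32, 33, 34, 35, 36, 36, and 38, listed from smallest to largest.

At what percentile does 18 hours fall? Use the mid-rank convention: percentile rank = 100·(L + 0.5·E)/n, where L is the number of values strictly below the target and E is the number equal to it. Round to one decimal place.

Count below 18: L = 6; count equal: E = 1; n = 20.
Percentile rank = 100·(6 + 0.5·1)/20 = 100·6.5/20 = 32.5.

32.5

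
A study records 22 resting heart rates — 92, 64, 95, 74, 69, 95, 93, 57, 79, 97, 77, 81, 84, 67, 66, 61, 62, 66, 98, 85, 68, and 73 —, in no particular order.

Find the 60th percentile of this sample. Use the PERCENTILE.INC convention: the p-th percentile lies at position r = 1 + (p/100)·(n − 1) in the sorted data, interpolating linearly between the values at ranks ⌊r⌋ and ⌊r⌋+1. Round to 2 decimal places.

Sorted: 57, 61, 62, 64, 66, 66, 67, 68, 69, 73, 74, 77, 79, 81, 84, 85, 92, 93, 95, 95, 97, 98.
n = 22.
r = 1 + (60/100)·(22 − 1) = 1 + 12.6 = 13.6.
Rank 13 is 79 and rank 14 is 81.
Interpolate: 79 + 0.6·(81 − 79) = 79 + 0.6·2 = 80.2.

80.20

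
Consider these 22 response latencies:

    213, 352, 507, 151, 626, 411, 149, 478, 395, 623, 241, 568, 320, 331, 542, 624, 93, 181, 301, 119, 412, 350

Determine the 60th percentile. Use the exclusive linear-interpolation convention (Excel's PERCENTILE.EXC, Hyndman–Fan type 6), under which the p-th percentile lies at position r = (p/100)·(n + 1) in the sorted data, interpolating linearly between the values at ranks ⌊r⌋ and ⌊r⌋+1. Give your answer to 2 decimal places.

Sorted: 93, 119, 149, 151, 181, 213, 241, 301, 320, 331, 350, 352, 395, 411, 412, 478, 507, 542, 568, 623, 624, 626.
n = 22.
r = (60/100)·(22 + 1) = 13.8.
Rank 13 is 395 and rank 14 is 411.
Interpolate: 395 + 0.8·(411 − 395) = 395 + 0.8·16 = 407.8.

407.80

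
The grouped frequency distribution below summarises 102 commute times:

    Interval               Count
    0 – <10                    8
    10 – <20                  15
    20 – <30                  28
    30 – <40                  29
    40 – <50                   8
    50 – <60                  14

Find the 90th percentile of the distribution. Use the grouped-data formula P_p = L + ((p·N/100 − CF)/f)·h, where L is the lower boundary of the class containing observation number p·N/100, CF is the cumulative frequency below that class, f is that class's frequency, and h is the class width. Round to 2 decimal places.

N = 102; target position k = 90/100 · 102 = 91.8.
Cumulative frequencies: 8, 23, 51, 80, 88, 102.
Observation 91.8 falls in the class 50 – <60.
L = 50, CF = 88, f = 14, h = 10.
P90 = 50 + ((91.8 − 88)/14)·10 = 50 + 2.71429 = 52.7143.

52.71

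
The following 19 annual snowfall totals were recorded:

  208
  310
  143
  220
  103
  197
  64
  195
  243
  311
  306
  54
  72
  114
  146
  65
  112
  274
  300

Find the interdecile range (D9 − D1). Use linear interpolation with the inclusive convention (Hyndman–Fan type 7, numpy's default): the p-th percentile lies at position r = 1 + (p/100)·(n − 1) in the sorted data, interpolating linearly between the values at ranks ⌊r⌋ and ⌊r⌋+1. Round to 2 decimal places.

242.00

Sorted: 54, 64, 65, 72, 103, 112, 114, 143, 146, 195, 197, 208, 220, 243, 274, 300, 306, 310, 311.
n = 19.
P10: r = 2.8; ranks 2–3 are 64, 65; interpolating gives 64.8.
P90: r = 17.2; ranks 17–18 are 306, 310; interpolating gives 306.8.
Difference: 306.8 − 64.8 = 242.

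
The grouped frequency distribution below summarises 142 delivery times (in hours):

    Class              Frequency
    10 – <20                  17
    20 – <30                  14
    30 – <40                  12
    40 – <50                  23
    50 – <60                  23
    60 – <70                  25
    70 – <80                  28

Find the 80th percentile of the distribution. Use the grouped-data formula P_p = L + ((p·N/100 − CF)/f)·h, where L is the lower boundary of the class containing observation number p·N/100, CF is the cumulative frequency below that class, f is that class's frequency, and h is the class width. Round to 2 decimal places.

69.84

N = 142; target position k = 80/100 · 142 = 113.6.
Cumulative frequencies: 17, 31, 43, 66, 89, 114, 142.
Observation 113.6 falls in the class 60 – <70.
L = 60, CF = 89, f = 25, h = 10.
P80 = 60 + ((113.6 − 89)/25)·10 = 60 + 9.84 = 69.84.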